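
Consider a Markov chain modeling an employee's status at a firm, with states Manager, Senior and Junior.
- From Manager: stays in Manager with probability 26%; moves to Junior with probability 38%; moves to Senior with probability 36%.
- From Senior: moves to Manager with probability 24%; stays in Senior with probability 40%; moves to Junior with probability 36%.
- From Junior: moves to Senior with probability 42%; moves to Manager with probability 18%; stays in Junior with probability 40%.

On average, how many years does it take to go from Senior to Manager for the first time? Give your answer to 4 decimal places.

Let t(s) be the expected number of years to first reach Manager from state s, with t(Manager) = 0. Conditioning on the first year:
t(Senior) = 1 + 0.4·t(Senior) + 0.36·t(Junior)
t(Junior) = 1 + 0.42·t(Senior) + 0.4·t(Junior)
Solving: t(Senior) = 4.5977, t(Junior) = 4.8851.
Expected years from Senior to Manager: 4.5977.

4.5977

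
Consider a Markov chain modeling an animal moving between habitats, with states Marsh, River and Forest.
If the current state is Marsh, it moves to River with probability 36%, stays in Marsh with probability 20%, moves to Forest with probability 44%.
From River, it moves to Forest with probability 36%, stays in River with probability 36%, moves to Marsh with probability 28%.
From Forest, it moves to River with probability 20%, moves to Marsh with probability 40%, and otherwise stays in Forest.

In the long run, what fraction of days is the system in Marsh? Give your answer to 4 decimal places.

0.3037

Let the stationary distribution be π with π = πP and π_1 + π_2 + π_3 = 1.
π_1 = 0.2·π_1 + 0.28·π_2 + 0.4·π_3
π_2 = 0.36·π_1 + 0.36·π_2 + 0.2·π_3
Solving with the normalization constraint gives π = (0.3037, 0.2960, 0.4003).
So the stationary probability of Marsh is 0.3037.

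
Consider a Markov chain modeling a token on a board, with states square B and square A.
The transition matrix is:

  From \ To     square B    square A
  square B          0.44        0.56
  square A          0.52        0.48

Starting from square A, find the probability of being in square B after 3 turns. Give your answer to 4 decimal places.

0.4817

Propagate the distribution vector 3 turns from square A.
After 0 turns: (0.0000, 1.0000)
After 1 turn: (0.5200, 0.4800)
After 2 turns: (0.4784, 0.5216)
After 3 turns: (0.4817, 0.5183)
P(in square B after 3 turns) = 0.4817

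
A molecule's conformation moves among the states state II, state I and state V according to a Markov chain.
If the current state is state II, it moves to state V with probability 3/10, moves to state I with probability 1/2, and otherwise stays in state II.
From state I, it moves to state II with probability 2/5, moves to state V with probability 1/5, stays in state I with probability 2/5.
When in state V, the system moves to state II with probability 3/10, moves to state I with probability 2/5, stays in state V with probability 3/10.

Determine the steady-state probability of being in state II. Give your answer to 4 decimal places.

Let the stationary distribution be π with π = πP and π_1 + π_2 + π_3 = 1.
π_1 = 0.2·π_1 + 0.4·π_2 + 0.3·π_3
π_2 = 0.5·π_1 + 0.4·π_2 + 0.4·π_3
Solving with the normalization constraint gives π = (0.3119, 0.4312, 0.2569).
So the stationary probability of state II is 0.3119.

0.3119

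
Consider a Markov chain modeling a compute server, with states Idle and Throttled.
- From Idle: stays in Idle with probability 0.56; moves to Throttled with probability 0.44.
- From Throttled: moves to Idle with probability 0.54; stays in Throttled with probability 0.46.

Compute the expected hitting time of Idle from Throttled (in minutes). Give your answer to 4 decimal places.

Let t(s) be the expected number of minutes to first reach Idle from state s, with t(Idle) = 0. Conditioning on the first minute:
t(Throttled) = 1 + 0.46·t(Throttled)
Solving: t(Throttled) = 1.8519.
Expected minutes from Throttled to Idle: 1.8519.

1.8519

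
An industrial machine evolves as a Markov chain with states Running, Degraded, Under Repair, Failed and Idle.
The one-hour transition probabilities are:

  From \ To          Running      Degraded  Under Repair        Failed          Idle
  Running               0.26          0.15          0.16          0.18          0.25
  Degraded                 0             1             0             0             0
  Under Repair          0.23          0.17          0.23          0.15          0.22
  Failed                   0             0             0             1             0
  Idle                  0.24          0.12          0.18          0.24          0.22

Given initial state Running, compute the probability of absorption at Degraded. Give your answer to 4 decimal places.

0.4366

Let h(s) be the probability of absorption at Degraded starting from transient state s. Then h(Degraded) = 1 and h(Failed) = 0. By first-step analysis:
h(Running) = 0.26·h(Running) + 0.15·1 + 0.16·h(Under Repair) + 0.18·0 + 0.25·h(Idle)
h(Under Repair) = 0.23·h(Running) + 0.17·1 + 0.23·h(Under Repair) + 0.15·0 + 0.22·h(Idle)
h(Idle) = 0.24·h(Running) + 0.12·1 + 0.18·h(Under Repair) + 0.24·0 + 0.22·h(Idle)
Solving: h(Running) = 0.4366, h(Under Repair) = 0.4641, h(Idle) = 0.3953.
Starting from Running, the probability is 0.4366.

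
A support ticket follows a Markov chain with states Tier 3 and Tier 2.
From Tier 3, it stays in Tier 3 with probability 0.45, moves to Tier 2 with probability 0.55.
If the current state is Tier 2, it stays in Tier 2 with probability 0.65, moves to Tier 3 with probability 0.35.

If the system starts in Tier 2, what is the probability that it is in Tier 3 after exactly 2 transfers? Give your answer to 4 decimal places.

Sum over the intermediate state after 1 transfer:
P = P(Tier 2→Tier 3)·P(Tier 3→Tier 3) + P(Tier 2→Tier 2)·P(Tier 2→Tier 3)
  = 0.35×0.45 + 0.65×0.35
  = 0.1575 + 0.2275 = 0.3850

0.3850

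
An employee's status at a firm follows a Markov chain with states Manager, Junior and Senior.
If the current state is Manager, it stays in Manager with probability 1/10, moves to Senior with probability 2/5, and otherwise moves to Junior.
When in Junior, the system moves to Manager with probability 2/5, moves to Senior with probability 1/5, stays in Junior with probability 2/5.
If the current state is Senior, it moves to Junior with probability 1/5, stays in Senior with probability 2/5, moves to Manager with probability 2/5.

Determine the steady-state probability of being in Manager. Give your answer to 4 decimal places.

Let the stationary distribution be π with π = πP and π_1 + π_2 + π_3 = 1.
π_1 = 0.1·π_1 + 0.4·π_2 + 0.4·π_3
π_2 = 0.5·π_1 + 0.4·π_2 + 0.2·π_3
Solving with the normalization constraint gives π = (0.3077, 0.3654, 0.3269).
So the stationary probability of Manager is 0.3077.

0.3077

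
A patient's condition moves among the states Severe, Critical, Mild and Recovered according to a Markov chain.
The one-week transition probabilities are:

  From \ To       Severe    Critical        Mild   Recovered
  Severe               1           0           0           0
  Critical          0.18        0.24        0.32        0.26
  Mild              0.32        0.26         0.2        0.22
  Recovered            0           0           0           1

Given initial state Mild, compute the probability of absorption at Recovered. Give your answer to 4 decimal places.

0.4474

Let h(s) be the probability of absorption at Recovered starting from transient state s. Then h(Recovered) = 1 and h(Severe) = 0. By first-step analysis:
h(Critical) = 0.18·0 + 0.24·h(Critical) + 0.32·h(Mild) + 0.26·1
h(Mild) = 0.32·0 + 0.26·h(Critical) + 0.2·h(Mild) + 0.22·1
Solving: h(Critical) = 0.5305, h(Mild) = 0.4474.
Starting from Mild, the probability is 0.4474.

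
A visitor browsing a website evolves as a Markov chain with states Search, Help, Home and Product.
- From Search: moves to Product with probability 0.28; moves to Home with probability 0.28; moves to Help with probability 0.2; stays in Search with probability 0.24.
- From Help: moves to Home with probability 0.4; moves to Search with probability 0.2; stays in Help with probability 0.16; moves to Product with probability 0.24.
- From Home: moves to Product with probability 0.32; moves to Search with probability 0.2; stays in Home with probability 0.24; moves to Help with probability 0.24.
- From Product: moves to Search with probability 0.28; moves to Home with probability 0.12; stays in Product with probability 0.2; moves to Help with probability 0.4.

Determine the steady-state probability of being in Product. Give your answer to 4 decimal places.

Let the stationary distribution be π with π = πP and π_1 + π_2 + π_3 + π_4 = 1.
π_1 = 0.24·π_1 + 0.2·π_2 + 0.2·π_3 + 0.28·π_4
π_2 = 0.2·π_1 + 0.16·π_2 + 0.24·π_3 + 0.4·π_4
π_3 = 0.28·π_1 + 0.4·π_2 + 0.24·π_3 + 0.12·π_4
Solving with the normalization constraint gives π = (0.2300, 0.2521, 0.2584, 0.2595).
So the stationary probability of Product is 0.2595.

0.2595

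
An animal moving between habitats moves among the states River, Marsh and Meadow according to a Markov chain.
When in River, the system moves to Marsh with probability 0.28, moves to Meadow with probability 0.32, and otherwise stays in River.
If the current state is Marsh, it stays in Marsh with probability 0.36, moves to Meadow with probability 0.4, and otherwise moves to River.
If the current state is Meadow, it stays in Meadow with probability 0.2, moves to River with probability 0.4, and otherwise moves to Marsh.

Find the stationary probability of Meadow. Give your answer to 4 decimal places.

Let the stationary distribution be π with π = πP and π_1 + π_2 + π_3 = 1.
π_1 = 0.4·π_1 + 0.24·π_2 + 0.4·π_3
π_2 = 0.28·π_1 + 0.36·π_2 + 0.4·π_3
Solving with the normalization constraint gives π = (0.3448, 0.3448, 0.3103).
So the stationary probability of Meadow is 0.3103.

0.3103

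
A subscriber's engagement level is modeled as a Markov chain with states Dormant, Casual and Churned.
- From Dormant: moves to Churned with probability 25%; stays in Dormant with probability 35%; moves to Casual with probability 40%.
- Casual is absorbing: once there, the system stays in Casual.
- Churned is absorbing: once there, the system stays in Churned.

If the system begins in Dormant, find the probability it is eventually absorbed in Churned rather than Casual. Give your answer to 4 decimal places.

0.3846

Let h(s) be the probability of absorption at Churned starting from transient state s. Then h(Churned) = 1 and h(Casual) = 0. By first-step analysis:
h(Dormant) = 0.35·h(Dormant) + 0.4·0 + 0.25·1
Solving: h(Dormant) = 0.3846.
Starting from Dormant, the probability is 0.3846.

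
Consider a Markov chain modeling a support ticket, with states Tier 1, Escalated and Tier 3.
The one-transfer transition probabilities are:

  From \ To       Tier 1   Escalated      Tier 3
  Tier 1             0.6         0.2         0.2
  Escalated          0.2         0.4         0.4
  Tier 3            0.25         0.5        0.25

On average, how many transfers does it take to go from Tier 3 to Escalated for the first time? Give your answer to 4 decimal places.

Let t(s) be the expected number of transfers to first reach Escalated from state s, with t(Escalated) = 0. Conditioning on the first transfer:
t(Tier 1) = 1 + 0.6·t(Tier 1) + 0.2·t(Tier 3)
t(Tier 3) = 1 + 0.25·t(Tier 1) + 0.25·t(Tier 3)
Solving: t(Tier 1) = 3.8000, t(Tier 3) = 2.6000.
Expected transfers from Tier 3 to Escalated: 2.6000.

2.6000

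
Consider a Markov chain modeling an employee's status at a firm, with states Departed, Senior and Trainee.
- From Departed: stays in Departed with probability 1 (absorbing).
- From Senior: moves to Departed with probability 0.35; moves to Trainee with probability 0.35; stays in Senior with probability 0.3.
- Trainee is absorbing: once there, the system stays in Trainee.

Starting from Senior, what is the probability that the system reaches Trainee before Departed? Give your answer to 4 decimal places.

Let h(s) be the probability of absorption at Trainee starting from transient state s. Then h(Trainee) = 1 and h(Departed) = 0. By first-step analysis:
h(Senior) = 0.35·0 + 0.3·h(Senior) + 0.35·1
Solving: h(Senior) = 0.5000.
Starting from Senior, the probability is 0.5000.

0.5000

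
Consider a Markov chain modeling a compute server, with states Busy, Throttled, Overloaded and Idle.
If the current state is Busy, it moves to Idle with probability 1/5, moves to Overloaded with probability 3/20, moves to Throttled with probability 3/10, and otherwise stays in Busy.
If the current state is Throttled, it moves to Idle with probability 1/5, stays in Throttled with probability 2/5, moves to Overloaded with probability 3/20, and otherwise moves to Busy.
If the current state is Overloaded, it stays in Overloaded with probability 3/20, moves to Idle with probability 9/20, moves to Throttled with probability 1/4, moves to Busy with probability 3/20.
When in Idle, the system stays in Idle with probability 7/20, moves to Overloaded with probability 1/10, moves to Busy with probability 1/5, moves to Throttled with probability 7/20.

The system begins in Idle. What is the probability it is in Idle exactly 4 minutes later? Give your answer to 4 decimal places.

Propagate the distribution vector 4 minutes from Idle.
After 0 minutes: (0.0000, 0.0000, 0.0000, 1.0000)
After 1 minute: (0.2000, 0.3500, 0.1000, 0.3500)
After 2 minutes: (0.2425, 0.3475, 0.1325, 0.2775)
After 3 minutes: (0.2471, 0.3420, 0.1361, 0.2748)
After 4 minutes: (0.2474, 0.3411, 0.1363, 0.2752)
P(in Idle after 4 minutes) = 0.2752

0.2752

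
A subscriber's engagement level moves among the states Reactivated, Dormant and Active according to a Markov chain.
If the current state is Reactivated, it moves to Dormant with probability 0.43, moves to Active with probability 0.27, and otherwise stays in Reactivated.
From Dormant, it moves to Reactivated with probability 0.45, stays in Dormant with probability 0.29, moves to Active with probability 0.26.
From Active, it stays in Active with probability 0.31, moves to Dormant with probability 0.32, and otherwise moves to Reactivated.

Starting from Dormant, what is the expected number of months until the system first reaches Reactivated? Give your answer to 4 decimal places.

Let t(s) be the expected number of months to first reach Reactivated from state s, with t(Reactivated) = 0. Conditioning on the first month:
t(Dormant) = 1 + 0.29·t(Dormant) + 0.26·t(Active)
t(Active) = 1 + 0.32·t(Dormant) + 0.31·t(Active)
Solving: t(Dormant) = 2.3359, t(Active) = 2.5326.
Expected months from Dormant to Reactivated: 2.3359.

2.3359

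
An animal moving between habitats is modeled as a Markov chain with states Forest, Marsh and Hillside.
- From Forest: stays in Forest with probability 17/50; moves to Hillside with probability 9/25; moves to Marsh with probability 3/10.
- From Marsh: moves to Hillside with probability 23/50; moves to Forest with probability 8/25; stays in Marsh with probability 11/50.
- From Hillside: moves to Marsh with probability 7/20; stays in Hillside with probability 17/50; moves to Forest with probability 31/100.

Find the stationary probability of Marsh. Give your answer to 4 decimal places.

0.2955

Let the stationary distribution be π with π = πP and π_1 + π_2 + π_3 = 1.
π_1 = 0.34·π_1 + 0.32·π_2 + 0.31·π_3
π_2 = 0.3·π_1 + 0.22·π_2 + 0.35·π_3
Solving with the normalization constraint gives π = (0.3226, 0.2955, 0.3819).
So the stationary probability of Marsh is 0.2955.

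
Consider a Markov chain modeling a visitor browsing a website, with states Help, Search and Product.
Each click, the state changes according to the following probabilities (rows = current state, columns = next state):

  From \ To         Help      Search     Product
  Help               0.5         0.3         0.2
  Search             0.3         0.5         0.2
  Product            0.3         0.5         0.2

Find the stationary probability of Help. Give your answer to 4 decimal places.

Let the stationary distribution be π with π = πP and π_1 + π_2 + π_3 = 1.
π_1 = 0.5·π_1 + 0.3·π_2 + 0.3·π_3
π_2 = 0.3·π_1 + 0.5·π_2 + 0.5·π_3
Solving with the normalization constraint gives π = (0.3750, 0.4250, 0.2000).
So the stationary probability of Help is 0.3750.

0.3750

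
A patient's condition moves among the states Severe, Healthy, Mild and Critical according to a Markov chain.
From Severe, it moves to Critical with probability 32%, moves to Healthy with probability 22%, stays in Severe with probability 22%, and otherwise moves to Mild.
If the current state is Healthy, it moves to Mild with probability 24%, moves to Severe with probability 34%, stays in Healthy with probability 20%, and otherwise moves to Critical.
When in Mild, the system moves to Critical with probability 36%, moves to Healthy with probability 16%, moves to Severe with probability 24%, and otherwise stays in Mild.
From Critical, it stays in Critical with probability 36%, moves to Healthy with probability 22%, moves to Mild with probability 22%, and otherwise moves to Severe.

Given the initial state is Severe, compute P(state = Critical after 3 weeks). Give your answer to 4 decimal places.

0.3220

Propagate the distribution vector 3 weeks from Severe.
After 0 weeks: (1.0000, 0.0000, 0.0000, 0.0000)
After 1 week: (0.2200, 0.2200, 0.2400, 0.3200)
After 2 weeks: (0.2448, 0.2012, 0.2336, 0.3204)
After 3 weeks: (0.2424, 0.2020, 0.2336, 0.3220)
P(in Critical after 3 weeks) = 0.3220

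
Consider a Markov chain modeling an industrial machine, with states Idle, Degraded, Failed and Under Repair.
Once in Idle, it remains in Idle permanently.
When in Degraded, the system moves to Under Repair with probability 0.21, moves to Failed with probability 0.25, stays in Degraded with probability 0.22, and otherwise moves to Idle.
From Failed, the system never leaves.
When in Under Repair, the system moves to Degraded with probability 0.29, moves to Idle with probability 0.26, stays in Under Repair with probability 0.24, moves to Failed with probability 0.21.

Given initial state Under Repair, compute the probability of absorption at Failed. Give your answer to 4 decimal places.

Let h(s) be the probability of absorption at Failed starting from transient state s. Then h(Failed) = 1 and h(Idle) = 0. By first-step analysis:
h(Degraded) = 0.32·0 + 0.22·h(Degraded) + 0.25·1 + 0.21·h(Under Repair)
h(Under Repair) = 0.26·0 + 0.29·h(Degraded) + 0.21·1 + 0.24·h(Under Repair)
Solving: h(Degraded) = 0.4401, h(Under Repair) = 0.4443.
Starting from Under Repair, the probability is 0.4443.

0.4443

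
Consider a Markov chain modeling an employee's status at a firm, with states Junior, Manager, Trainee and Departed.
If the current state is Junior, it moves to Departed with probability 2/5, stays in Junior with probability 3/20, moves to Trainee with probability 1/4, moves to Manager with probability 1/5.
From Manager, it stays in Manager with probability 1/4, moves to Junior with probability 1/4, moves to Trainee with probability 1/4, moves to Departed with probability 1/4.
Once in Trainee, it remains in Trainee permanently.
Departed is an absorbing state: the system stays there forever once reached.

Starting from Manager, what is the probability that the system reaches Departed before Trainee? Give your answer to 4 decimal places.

0.5319

Let h(s) be the probability of absorption at Departed starting from transient state s. Then h(Departed) = 1 and h(Trainee) = 0. By first-step analysis:
h(Junior) = 0.15·h(Junior) + 0.2·h(Manager) + 0.25·0 + 0.4·1
h(Manager) = 0.25·h(Junior) + 0.25·h(Manager) + 0.25·0 + 0.25·1
Solving: h(Junior) = 0.5957, h(Manager) = 0.5319.
Starting from Manager, the probability is 0.5319.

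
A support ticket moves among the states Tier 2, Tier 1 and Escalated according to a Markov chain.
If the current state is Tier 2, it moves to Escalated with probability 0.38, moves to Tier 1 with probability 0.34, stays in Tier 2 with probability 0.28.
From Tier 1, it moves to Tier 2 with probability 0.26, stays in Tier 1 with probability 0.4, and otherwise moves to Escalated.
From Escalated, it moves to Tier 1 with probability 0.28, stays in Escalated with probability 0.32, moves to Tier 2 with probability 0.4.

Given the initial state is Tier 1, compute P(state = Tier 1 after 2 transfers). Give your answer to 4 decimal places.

Sum over the intermediate state after 1 transfer:
P = P(Tier 1→Tier 2)·P(Tier 2→Tier 1) + P(Tier 1→Tier 1)·P(Tier 1→Tier 1) + P(Tier 1→Escalated)·P(Escalated→Tier 1)
  = 0.26×0.34 + 0.4×0.4 + 0.34×0.28
  = 0.0884 + 0.1600 + 0.0952 = 0.3436

0.3436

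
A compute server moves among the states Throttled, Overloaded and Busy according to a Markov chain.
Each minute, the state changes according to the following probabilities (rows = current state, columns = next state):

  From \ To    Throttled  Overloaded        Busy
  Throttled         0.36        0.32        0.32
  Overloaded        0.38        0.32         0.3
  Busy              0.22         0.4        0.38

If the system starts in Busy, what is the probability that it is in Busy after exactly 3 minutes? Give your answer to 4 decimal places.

0.3331

Propagate the distribution vector 3 minutes from Busy.
After 0 minutes: (0.0000, 0.0000, 1.0000)
After 1 minute: (0.2200, 0.4000, 0.3800)
After 2 minutes: (0.3148, 0.3504, 0.3348)
After 3 minutes: (0.3201, 0.3468, 0.3331)
P(in Busy after 3 minutes) = 0.3331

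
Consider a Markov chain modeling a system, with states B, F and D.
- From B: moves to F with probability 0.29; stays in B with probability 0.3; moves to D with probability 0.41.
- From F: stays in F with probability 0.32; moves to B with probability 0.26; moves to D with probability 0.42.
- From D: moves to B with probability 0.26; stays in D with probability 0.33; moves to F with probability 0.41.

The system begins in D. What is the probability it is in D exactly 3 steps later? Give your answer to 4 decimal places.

Propagate the distribution vector 3 steps from D.
After 0 steps: (0.0000, 0.0000, 1.0000)
After 1 step: (0.2600, 0.4100, 0.3300)
After 2 steps: (0.2704, 0.3419, 0.3877)
After 3 steps: (0.2708, 0.3468, 0.3824)
P(in D after 3 steps) = 0.3824

0.3824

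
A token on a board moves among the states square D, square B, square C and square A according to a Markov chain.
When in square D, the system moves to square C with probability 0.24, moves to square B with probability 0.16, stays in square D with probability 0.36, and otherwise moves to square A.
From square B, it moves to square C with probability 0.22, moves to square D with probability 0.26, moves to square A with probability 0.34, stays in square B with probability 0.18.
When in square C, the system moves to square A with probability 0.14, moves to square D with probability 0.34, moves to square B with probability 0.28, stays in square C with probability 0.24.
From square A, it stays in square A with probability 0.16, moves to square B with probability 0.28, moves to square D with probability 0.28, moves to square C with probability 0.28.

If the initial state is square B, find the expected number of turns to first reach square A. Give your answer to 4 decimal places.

Let t(s) be the expected number of turns to first reach square A from state s, with t(square A) = 0. Conditioning on the first turn:
t(square D) = 1 + 0.36·t(square D) + 0.16·t(square B) + 0.24·t(square C)
t(square B) = 1 + 0.26·t(square D) + 0.18·t(square B) + 0.22·t(square C)
t(square C) = 1 + 0.34·t(square D) + 0.28·t(square B) + 0.24·t(square C)
Solving: t(square D) = 4.2444, t(square B) = 3.8037, t(square C) = 4.6160.
Expected turns from square B to square A: 3.8037.

3.8037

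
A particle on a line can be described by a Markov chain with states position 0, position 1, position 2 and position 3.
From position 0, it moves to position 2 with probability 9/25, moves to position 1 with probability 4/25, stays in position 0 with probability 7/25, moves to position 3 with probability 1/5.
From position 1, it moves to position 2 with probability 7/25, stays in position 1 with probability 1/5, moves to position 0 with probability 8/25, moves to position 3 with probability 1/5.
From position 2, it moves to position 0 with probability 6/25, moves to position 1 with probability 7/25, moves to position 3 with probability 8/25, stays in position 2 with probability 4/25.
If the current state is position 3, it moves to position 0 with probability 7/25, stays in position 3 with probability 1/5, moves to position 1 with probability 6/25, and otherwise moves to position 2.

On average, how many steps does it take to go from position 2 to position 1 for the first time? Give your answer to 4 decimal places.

Let t(s) be the expected number of steps to first reach position 1 from state s, with t(position 1) = 0. Conditioning on the first step:
t(position 0) = 1 + 0.28·t(position 0) + 0.36·t(position 2) + 0.2·t(position 3)
t(position 2) = 1 + 0.24·t(position 0) + 0.16·t(position 2) + 0.32·t(position 3)
t(position 3) = 1 + 0.28·t(position 0) + 0.28·t(position 2) + 0.2·t(position 3)
Solving: t(position 0) = 4.6980, t(position 2) = 4.1946, t(position 3) = 4.3624.
Expected steps from position 2 to position 1: 4.1946.

4.1946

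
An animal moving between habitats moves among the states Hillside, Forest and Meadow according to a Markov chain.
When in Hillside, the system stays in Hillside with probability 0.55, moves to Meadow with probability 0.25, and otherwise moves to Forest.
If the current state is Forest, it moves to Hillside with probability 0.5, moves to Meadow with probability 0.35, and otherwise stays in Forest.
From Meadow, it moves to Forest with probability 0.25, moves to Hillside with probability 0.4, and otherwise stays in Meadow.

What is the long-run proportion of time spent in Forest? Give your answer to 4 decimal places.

Let the stationary distribution be π with π = πP and π_1 + π_2 + π_3 = 1.
π_1 = 0.55·π_1 + 0.5·π_2 + 0.4·π_3
π_2 = 0.2·π_1 + 0.15·π_2 + 0.25·π_3
Solving with the normalization constraint gives π = (0.4947, 0.2048, 0.3005).
So the stationary probability of Forest is 0.2048.

0.2048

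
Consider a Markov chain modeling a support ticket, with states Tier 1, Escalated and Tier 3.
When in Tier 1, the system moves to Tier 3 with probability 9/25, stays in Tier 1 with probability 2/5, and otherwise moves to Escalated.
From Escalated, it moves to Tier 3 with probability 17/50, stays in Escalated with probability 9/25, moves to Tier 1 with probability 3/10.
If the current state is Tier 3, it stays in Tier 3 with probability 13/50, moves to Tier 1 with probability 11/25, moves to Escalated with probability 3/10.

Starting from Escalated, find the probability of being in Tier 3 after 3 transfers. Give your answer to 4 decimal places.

0.3220

Propagate the distribution vector 3 transfers from Escalated.
After 0 transfers: (0.0000, 1.0000, 0.0000)
After 1 transfer: (0.3000, 0.3600, 0.3400)
After 2 transfers: (0.3776, 0.3036, 0.3188)
After 3 transfers: (0.3824, 0.2956, 0.3220)
P(in Tier 3 after 3 transfers) = 0.3220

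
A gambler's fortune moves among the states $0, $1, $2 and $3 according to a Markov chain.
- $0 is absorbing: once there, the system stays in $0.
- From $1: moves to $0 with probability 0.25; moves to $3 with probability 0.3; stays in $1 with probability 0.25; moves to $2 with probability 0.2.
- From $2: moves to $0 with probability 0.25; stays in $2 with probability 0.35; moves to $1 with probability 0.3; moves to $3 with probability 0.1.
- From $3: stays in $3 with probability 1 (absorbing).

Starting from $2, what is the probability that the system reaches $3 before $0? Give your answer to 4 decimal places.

Let h(s) be the probability of absorption at $3 starting from transient state s. Then h($3) = 1 and h($0) = 0. By first-step analysis:
h($1) = 0.25·0 + 0.25·h($1) + 0.2·h($2) + 0.3·1
h($2) = 0.25·0 + 0.3·h($1) + 0.35·h($2) + 0.1·1
Solving: h($1) = 0.5029, h($2) = 0.3860.
Starting from $2, the probability is 0.3860.

0.3860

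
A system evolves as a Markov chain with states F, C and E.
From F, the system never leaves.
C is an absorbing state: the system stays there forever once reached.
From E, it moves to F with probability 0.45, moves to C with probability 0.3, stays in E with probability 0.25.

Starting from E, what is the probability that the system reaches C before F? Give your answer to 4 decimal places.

0.4000

Let h(s) be the probability of absorption at C starting from transient state s. Then h(C) = 1 and h(F) = 0. By first-step analysis:
h(E) = 0.45·0 + 0.3·1 + 0.25·h(E)
Solving: h(E) = 0.4000.
Starting from E, the probability is 0.4000.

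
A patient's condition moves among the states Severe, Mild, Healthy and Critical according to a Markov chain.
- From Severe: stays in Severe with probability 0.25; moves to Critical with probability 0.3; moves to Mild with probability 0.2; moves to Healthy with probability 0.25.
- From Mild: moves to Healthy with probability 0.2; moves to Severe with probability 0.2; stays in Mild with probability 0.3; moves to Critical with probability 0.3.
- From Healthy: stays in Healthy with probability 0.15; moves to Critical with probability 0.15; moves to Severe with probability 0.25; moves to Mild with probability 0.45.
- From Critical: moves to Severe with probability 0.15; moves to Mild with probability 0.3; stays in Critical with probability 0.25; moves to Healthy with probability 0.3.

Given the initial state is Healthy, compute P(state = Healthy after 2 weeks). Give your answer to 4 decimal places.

0.2200

Propagate the distribution vector 2 weeks from Healthy.
After 0 weeks: (0.0000, 0.0000, 1.0000, 0.0000)
After 1 week: (0.2500, 0.4500, 0.1500, 0.1500)
After 2 weeks: (0.2125, 0.2975, 0.2200, 0.2700)
P(in Healthy after 2 weeks) = 0.2200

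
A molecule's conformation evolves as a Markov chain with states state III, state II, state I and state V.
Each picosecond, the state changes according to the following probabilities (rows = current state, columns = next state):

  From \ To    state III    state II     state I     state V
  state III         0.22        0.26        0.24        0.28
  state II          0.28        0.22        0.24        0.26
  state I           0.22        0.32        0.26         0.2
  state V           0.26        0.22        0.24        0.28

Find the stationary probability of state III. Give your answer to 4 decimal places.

0.2455

Let the stationary distribution be π with π = πP and π_1 + π_2 + π_3 + π_4 = 1.
π_1 = 0.22·π_1 + 0.28·π_2 + 0.22·π_3 + 0.26·π_4
π_2 = 0.26·π_1 + 0.22·π_2 + 0.32·π_3 + 0.22·π_4
π_3 = 0.24·π_1 + 0.24·π_2 + 0.26·π_3 + 0.24·π_4
Solving with the normalization constraint gives π = (0.2455, 0.2543, 0.2449, 0.2553).
So the stationary probability of state III is 0.2455.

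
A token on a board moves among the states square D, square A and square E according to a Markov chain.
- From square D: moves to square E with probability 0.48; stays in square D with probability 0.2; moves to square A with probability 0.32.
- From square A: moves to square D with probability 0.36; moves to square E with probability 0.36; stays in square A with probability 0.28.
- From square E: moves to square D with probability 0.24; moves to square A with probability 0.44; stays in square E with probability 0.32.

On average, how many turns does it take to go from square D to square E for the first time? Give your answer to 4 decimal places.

Let t(s) be the expected number of turns to first reach square E from state s, with t(square E) = 0. Conditioning on the first turn:
t(square D) = 1 + 0.2·t(square D) + 0.32·t(square A)
t(square A) = 1 + 0.36·t(square D) + 0.28·t(square A)
Solving: t(square D) = 2.2569, t(square A) = 2.5174.
Expected turns from square D to square E: 2.2569.

2.2569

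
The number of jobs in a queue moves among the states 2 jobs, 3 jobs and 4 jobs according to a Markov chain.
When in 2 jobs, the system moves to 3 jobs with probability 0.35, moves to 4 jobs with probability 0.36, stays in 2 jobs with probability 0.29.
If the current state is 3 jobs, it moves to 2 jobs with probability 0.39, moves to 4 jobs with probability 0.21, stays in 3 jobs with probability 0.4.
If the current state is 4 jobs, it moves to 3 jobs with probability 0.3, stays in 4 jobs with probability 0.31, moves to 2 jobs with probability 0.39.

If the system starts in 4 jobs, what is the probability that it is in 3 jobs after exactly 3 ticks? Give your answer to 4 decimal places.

Propagate the distribution vector 3 ticks from 4 jobs.
After 0 ticks: (0.0000, 0.0000, 1.0000)
After 1 tick: (0.3900, 0.3000, 0.3100)
After 2 ticks: (0.3510, 0.3495, 0.2995)
After 3 ticks: (0.3549, 0.3525, 0.2926)
P(in 3 jobs after 3 ticks) = 0.3525

0.3525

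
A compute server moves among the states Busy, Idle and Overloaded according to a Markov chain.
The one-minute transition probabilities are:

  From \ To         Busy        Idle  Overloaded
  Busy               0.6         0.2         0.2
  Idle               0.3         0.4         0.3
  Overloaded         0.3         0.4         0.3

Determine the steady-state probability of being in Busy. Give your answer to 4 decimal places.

0.4286

Let the stationary distribution be π with π = πP and π_1 + π_2 + π_3 = 1.
π_1 = 0.6·π_1 + 0.3·π_2 + 0.3·π_3
π_2 = 0.2·π_1 + 0.4·π_2 + 0.4·π_3
Solving with the normalization constraint gives π = (0.4286, 0.3143, 0.2571).
So the stationary probability of Busy is 0.4286.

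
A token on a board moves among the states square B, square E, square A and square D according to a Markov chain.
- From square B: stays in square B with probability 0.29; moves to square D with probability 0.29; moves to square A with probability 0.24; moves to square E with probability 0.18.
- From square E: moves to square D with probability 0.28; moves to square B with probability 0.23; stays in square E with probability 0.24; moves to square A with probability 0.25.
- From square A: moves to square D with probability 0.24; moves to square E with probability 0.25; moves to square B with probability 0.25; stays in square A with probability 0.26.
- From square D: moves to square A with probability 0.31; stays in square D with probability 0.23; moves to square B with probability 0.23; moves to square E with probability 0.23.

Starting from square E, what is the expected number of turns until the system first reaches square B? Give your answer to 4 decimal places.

4.2488

Let t(s) be the expected number of turns to first reach square B from state s, with t(square B) = 0. Conditioning on the first turn:
t(square E) = 1 + 0.24·t(square E) + 0.25·t(square A) + 0.28·t(square D)
t(square A) = 1 + 0.25·t(square E) + 0.26·t(square A) + 0.24·t(square D)
t(square D) = 1 + 0.23·t(square E) + 0.31·t(square A) + 0.23·t(square D)
Solving: t(square E) = 4.2488, t(square A) = 4.1631, t(square D) = 4.2439.
Expected turns from square E to square B: 4.2488.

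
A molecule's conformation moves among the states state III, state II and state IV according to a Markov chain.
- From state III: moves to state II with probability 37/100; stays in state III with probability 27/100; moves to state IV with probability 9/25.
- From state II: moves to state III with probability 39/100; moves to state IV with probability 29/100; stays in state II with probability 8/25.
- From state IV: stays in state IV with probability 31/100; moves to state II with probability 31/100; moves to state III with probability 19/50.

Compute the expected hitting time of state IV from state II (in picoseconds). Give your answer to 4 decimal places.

Let t(s) be the expected number of picoseconds to first reach state IV from state s, with t(state IV) = 0. Conditioning on the first picosecond:
t(state III) = 1 + 0.27·t(state III) + 0.37·t(state II)
t(state II) = 1 + 0.39·t(state III) + 0.32·t(state II)
Solving: t(state III) = 2.9821, t(state II) = 3.1809.
Expected picoseconds from state II to state IV: 3.1809.

3.1809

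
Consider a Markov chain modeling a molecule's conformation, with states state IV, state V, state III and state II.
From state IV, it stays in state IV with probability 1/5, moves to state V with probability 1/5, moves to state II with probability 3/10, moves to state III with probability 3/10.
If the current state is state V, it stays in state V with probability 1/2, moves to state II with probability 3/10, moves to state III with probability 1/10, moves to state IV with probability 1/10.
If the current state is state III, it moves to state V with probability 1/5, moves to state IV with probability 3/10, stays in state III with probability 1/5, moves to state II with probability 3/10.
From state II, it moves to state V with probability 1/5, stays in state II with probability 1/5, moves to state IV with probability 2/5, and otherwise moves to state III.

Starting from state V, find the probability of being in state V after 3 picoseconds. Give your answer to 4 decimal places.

0.3050

Propagate the distribution vector 3 picoseconds from state V.
After 0 picoseconds: (0.0000, 1.0000, 0.0000, 0.0000)
After 1 picosecond: (0.1000, 0.5000, 0.1000, 0.3000)
After 2 picoseconds: (0.2200, 0.3500, 0.1600, 0.2700)
After 3 picoseconds: (0.2350, 0.3050, 0.1870, 0.2730)
P(in state V after 3 picoseconds) = 0.3050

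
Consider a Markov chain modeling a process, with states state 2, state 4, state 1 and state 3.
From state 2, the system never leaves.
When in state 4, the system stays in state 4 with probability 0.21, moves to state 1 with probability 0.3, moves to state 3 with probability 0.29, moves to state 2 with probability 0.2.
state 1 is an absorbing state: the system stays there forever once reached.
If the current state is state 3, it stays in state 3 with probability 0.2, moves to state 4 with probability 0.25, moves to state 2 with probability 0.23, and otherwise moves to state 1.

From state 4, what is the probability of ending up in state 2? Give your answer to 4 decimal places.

0.4052

Let h(s) be the probability of absorption at state 2 starting from transient state s. Then h(state 2) = 1 and h(state 1) = 0. By first-step analysis:
h(state 4) = 0.2·1 + 0.21·h(state 4) + 0.3·0 + 0.29·h(state 3)
h(state 3) = 0.23·1 + 0.25·h(state 4) + 0.32·0 + 0.2·h(state 3)
Solving: h(state 4) = 0.4052, h(state 3) = 0.4141.
Starting from state 4, the probability is 0.4052.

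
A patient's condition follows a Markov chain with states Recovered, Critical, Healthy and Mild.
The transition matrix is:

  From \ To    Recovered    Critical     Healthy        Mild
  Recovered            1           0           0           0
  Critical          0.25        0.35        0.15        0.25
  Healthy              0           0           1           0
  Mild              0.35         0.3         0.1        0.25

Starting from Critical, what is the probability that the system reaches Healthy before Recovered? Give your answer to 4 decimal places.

Let h(s) be the probability of absorption at Healthy starting from transient state s. Then h(Healthy) = 1 and h(Recovered) = 0. By first-step analysis:
h(Critical) = 0.25·0 + 0.35·h(Critical) + 0.15·1 + 0.25·h(Mild)
h(Mild) = 0.35·0 + 0.3·h(Critical) + 0.1·1 + 0.25·h(Mild)
Solving: h(Critical) = 0.3333, h(Mild) = 0.2667.
Starting from Critical, the probability is 0.3333.

0.3333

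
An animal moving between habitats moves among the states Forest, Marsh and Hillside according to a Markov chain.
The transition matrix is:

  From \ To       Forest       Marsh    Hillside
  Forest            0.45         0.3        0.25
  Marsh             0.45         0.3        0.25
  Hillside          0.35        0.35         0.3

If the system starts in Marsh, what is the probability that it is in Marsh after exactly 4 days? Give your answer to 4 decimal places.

0.3132

Propagate the distribution vector 4 days from Marsh.
After 0 days: (0.0000, 1.0000, 0.0000)
After 1 day: (0.4500, 0.3000, 0.2500)
After 2 days: (0.4250, 0.3125, 0.2625)
After 3 days: (0.4238, 0.3131, 0.2631)
After 4 days: (0.4237, 0.3132, 0.2632)
P(in Marsh after 4 days) = 0.3132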